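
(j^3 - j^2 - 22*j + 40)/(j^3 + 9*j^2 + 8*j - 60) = (j - 4)/(j + 6)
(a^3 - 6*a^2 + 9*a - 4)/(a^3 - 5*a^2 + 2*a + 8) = (a^2 - 2*a + 1)/(a^2 - a - 2)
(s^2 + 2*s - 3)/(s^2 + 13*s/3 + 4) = 3*(s - 1)/(3*s + 4)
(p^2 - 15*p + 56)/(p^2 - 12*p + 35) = (p - 8)/(p - 5)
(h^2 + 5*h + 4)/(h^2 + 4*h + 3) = (h + 4)/(h + 3)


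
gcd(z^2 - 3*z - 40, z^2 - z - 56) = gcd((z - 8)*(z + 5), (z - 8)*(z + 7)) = z - 8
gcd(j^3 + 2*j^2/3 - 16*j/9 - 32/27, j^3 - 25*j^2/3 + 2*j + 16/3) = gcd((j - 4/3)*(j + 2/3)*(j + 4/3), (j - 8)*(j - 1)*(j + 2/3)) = j + 2/3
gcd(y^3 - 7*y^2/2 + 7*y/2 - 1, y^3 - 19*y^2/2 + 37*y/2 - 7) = y^2 - 5*y/2 + 1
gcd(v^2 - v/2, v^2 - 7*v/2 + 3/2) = v - 1/2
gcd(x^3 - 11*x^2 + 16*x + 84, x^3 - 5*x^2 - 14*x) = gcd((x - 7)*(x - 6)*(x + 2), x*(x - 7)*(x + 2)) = x^2 - 5*x - 14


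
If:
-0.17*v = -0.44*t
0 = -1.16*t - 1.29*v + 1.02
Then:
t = 0.23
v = 0.59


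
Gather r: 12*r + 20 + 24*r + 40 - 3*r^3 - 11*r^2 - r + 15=-3*r^3 - 11*r^2 + 35*r + 75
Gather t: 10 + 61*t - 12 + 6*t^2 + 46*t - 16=6*t^2 + 107*t - 18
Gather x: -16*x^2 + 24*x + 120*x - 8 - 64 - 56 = -16*x^2 + 144*x - 128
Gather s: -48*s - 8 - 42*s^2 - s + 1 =-42*s^2 - 49*s - 7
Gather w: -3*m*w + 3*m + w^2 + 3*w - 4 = 3*m + w^2 + w*(3 - 3*m) - 4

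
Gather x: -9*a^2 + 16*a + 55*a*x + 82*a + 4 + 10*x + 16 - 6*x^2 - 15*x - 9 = -9*a^2 + 98*a - 6*x^2 + x*(55*a - 5) + 11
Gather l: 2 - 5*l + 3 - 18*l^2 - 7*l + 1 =-18*l^2 - 12*l + 6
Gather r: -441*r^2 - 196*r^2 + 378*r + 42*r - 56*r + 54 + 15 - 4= -637*r^2 + 364*r + 65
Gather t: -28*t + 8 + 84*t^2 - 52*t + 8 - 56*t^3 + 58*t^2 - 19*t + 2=-56*t^3 + 142*t^2 - 99*t + 18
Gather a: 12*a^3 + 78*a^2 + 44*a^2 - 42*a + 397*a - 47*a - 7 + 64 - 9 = 12*a^3 + 122*a^2 + 308*a + 48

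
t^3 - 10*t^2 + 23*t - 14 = (t - 7)*(t - 2)*(t - 1)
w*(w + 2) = w^2 + 2*w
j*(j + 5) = j^2 + 5*j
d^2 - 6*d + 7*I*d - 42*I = (d - 6)*(d + 7*I)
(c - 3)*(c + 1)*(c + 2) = c^3 - 7*c - 6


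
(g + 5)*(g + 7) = g^2 + 12*g + 35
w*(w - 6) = w^2 - 6*w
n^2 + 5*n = n*(n + 5)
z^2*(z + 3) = z^3 + 3*z^2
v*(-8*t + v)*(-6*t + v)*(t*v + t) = 48*t^3*v^2 + 48*t^3*v - 14*t^2*v^3 - 14*t^2*v^2 + t*v^4 + t*v^3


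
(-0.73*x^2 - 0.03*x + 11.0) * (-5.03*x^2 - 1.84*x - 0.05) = 3.6719*x^4 + 1.4941*x^3 - 55.2383*x^2 - 20.2385*x - 0.55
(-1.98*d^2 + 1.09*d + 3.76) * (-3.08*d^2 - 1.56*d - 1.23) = 6.0984*d^4 - 0.2684*d^3 - 10.8458*d^2 - 7.2063*d - 4.6248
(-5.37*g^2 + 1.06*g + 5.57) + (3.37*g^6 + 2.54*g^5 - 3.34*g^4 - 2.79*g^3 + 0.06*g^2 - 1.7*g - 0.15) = 3.37*g^6 + 2.54*g^5 - 3.34*g^4 - 2.79*g^3 - 5.31*g^2 - 0.64*g + 5.42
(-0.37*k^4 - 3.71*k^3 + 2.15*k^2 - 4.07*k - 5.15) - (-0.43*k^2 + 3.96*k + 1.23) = -0.37*k^4 - 3.71*k^3 + 2.58*k^2 - 8.03*k - 6.38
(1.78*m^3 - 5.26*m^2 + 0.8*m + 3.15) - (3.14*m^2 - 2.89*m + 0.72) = 1.78*m^3 - 8.4*m^2 + 3.69*m + 2.43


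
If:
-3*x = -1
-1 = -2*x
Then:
No Solution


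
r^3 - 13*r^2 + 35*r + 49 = (r - 7)^2*(r + 1)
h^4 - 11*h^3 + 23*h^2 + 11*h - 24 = (h - 8)*(h - 3)*(h - 1)*(h + 1)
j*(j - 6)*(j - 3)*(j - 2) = j^4 - 11*j^3 + 36*j^2 - 36*j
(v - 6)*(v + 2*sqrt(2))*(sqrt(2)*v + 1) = sqrt(2)*v^3 - 6*sqrt(2)*v^2 + 5*v^2 - 30*v + 2*sqrt(2)*v - 12*sqrt(2)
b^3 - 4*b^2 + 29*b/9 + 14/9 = (b - 7/3)*(b - 2)*(b + 1/3)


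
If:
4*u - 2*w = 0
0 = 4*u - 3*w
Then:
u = 0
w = 0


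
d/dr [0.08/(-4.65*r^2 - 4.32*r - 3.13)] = (0.744*r + 0.3456)/(4.65*r^2 + 4.32*r + 3.13)^2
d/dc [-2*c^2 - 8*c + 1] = -4*c - 8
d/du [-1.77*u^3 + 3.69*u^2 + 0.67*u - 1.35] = -5.31*u^2 + 7.38*u + 0.67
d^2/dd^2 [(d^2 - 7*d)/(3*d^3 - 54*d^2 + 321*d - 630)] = 2*(d^3 - 90*d + 330)/(3*(d^6 - 33*d^5 + 453*d^4 - 3311*d^3 + 13590*d^2 - 29700*d + 27000))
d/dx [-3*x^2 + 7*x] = 7 - 6*x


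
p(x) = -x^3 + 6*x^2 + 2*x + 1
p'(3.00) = 11.00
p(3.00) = 34.00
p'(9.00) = -133.00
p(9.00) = -224.00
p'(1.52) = 13.31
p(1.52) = 14.39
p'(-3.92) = -91.14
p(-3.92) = 145.59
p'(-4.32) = -105.83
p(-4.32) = 184.96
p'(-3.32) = -70.91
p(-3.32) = 97.09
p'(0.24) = 4.71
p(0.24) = 1.81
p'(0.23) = 4.60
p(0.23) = 1.77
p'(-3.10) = -64.03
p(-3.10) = 82.25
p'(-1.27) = -18.08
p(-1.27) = 10.19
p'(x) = -3*x^2 + 12*x + 2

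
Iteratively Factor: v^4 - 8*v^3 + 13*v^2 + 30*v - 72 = (v - 3)*(v^3 - 5*v^2 - 2*v + 24) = (v - 3)*(v + 2)*(v^2 - 7*v + 12) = (v - 4)*(v - 3)*(v + 2)*(v - 3)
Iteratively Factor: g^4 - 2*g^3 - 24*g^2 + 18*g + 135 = (g - 3)*(g^3 + g^2 - 21*g - 45) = (g - 3)*(g + 3)*(g^2 - 2*g - 15) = (g - 5)*(g - 3)*(g + 3)*(g + 3)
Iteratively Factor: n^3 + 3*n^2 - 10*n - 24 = (n + 4)*(n^2 - n - 6) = (n - 3)*(n + 4)*(n + 2)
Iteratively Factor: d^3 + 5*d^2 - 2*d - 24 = (d + 3)*(d^2 + 2*d - 8) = (d + 3)*(d + 4)*(d - 2)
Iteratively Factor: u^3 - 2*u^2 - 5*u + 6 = (u - 3)*(u^2 + u - 2) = (u - 3)*(u - 1)*(u + 2)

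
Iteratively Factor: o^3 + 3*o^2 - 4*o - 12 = (o + 2)*(o^2 + o - 6) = (o - 2)*(o + 2)*(o + 3)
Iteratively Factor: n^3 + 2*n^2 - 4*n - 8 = (n + 2)*(n^2 - 4) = (n + 2)^2*(n - 2)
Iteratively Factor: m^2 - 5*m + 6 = (m - 3)*(m - 2)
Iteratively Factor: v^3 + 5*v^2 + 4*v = (v + 4)*(v^2 + v) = (v + 1)*(v + 4)*(v)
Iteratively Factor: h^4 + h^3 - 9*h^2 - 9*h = (h - 3)*(h^3 + 4*h^2 + 3*h) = h*(h - 3)*(h^2 + 4*h + 3) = h*(h - 3)*(h + 1)*(h + 3)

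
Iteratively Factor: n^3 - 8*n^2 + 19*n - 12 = (n - 1)*(n^2 - 7*n + 12) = (n - 3)*(n - 1)*(n - 4)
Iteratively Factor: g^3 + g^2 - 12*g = (g)*(g^2 + g - 12) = g*(g + 4)*(g - 3)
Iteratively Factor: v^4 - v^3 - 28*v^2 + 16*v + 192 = (v - 4)*(v^3 + 3*v^2 - 16*v - 48) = (v - 4)*(v + 4)*(v^2 - v - 12) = (v - 4)*(v + 3)*(v + 4)*(v - 4)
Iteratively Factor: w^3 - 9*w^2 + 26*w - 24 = (w - 3)*(w^2 - 6*w + 8) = (w - 4)*(w - 3)*(w - 2)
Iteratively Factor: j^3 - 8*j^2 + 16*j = (j - 4)*(j^2 - 4*j) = (j - 4)^2*(j)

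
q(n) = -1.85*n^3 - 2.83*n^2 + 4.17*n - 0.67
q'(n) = -5.55*n^2 - 5.66*n + 4.17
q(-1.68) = -6.89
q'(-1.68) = -1.99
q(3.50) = -100.06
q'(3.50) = -83.63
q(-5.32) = 175.60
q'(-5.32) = -122.80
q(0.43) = 0.45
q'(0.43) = 0.71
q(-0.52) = -3.34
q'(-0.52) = 5.61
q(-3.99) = 55.15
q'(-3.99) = -61.60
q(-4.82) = 120.65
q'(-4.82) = -97.49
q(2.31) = -28.94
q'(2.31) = -38.52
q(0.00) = -0.67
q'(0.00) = 4.17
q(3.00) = -63.58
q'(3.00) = -62.76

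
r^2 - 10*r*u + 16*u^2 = (r - 8*u)*(r - 2*u)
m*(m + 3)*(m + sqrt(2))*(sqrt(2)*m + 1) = sqrt(2)*m^4 + 3*m^3 + 3*sqrt(2)*m^3 + sqrt(2)*m^2 + 9*m^2 + 3*sqrt(2)*m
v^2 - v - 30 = (v - 6)*(v + 5)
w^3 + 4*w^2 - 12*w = w*(w - 2)*(w + 6)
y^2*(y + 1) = y^3 + y^2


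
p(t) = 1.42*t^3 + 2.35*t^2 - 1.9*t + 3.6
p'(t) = 4.26*t^2 + 4.7*t - 1.9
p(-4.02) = -43.04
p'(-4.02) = 48.05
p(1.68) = 13.77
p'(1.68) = 18.02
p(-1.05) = 6.54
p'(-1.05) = -2.14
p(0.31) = 3.28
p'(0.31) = -0.03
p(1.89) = 17.99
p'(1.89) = 22.20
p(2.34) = 30.22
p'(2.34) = 32.42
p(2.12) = 23.66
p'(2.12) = 27.21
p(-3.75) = -31.11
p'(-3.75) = 40.38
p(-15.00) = -4231.65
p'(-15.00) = 886.10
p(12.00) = 2772.96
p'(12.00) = 667.94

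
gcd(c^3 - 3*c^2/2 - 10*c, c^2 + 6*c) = c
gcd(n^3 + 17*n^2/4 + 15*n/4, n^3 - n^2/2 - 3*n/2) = n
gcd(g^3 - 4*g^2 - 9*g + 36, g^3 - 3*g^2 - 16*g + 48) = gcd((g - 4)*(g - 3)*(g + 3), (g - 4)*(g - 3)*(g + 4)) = g^2 - 7*g + 12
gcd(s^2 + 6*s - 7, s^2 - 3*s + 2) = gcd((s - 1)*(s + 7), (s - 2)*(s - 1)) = s - 1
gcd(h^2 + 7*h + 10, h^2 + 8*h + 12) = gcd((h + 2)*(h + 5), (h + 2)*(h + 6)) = h + 2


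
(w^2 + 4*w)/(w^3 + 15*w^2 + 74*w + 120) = w/(w^2 + 11*w + 30)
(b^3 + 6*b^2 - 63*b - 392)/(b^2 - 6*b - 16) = (b^2 + 14*b + 49)/(b + 2)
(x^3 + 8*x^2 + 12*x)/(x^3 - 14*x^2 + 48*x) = (x^2 + 8*x + 12)/(x^2 - 14*x + 48)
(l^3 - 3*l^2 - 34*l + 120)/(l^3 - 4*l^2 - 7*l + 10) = (l^2 + 2*l - 24)/(l^2 + l - 2)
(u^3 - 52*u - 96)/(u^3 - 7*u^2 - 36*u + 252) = (u^2 - 6*u - 16)/(u^2 - 13*u + 42)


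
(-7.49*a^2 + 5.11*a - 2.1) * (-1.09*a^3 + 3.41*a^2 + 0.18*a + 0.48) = 8.1641*a^5 - 31.1108*a^4 + 18.3659*a^3 - 9.8364*a^2 + 2.0748*a - 1.008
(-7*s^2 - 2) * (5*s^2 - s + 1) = -35*s^4 + 7*s^3 - 17*s^2 + 2*s - 2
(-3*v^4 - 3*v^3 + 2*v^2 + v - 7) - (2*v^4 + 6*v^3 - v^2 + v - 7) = -5*v^4 - 9*v^3 + 3*v^2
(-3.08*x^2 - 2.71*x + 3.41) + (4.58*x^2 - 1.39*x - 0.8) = 1.5*x^2 - 4.1*x + 2.61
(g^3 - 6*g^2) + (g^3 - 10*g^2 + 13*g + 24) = 2*g^3 - 16*g^2 + 13*g + 24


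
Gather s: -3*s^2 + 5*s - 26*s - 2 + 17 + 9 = -3*s^2 - 21*s + 24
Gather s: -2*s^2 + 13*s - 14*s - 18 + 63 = -2*s^2 - s + 45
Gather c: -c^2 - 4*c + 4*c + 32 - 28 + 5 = 9 - c^2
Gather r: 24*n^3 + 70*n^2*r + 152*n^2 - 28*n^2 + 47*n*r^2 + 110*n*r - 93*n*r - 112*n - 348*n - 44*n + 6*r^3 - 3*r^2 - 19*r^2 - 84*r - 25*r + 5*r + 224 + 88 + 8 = 24*n^3 + 124*n^2 - 504*n + 6*r^3 + r^2*(47*n - 22) + r*(70*n^2 + 17*n - 104) + 320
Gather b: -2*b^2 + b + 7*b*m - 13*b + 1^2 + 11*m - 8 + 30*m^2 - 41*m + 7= -2*b^2 + b*(7*m - 12) + 30*m^2 - 30*m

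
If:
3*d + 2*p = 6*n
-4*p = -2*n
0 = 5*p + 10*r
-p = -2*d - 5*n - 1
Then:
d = -10/47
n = -6/47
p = -3/47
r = 3/94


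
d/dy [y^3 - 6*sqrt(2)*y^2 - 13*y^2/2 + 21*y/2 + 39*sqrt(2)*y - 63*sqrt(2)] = 3*y^2 - 12*sqrt(2)*y - 13*y + 21/2 + 39*sqrt(2)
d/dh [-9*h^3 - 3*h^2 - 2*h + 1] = -27*h^2 - 6*h - 2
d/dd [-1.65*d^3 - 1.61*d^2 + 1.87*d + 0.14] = -4.95*d^2 - 3.22*d + 1.87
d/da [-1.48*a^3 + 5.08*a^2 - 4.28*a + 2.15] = -4.44*a^2 + 10.16*a - 4.28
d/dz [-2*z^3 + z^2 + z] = -6*z^2 + 2*z + 1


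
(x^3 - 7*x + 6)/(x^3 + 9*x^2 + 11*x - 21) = (x - 2)/(x + 7)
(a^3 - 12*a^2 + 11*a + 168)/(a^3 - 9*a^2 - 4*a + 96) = (a - 7)/(a - 4)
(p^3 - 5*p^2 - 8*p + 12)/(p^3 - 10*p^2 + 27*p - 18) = (p + 2)/(p - 3)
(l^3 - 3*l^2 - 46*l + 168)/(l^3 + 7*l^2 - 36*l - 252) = (l - 4)/(l + 6)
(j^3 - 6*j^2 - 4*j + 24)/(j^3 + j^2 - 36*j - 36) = (j^2 - 4)/(j^2 + 7*j + 6)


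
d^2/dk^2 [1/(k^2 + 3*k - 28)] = 2*(-k^2 - 3*k + (2*k + 3)^2 + 28)/(k^2 + 3*k - 28)^3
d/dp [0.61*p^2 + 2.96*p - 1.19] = 1.22*p + 2.96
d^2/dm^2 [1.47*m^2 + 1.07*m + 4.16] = 2.94000000000000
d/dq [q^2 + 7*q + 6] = 2*q + 7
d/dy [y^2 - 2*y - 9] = 2*y - 2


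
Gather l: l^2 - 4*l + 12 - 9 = l^2 - 4*l + 3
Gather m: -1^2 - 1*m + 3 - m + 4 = 6 - 2*m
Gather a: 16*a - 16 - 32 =16*a - 48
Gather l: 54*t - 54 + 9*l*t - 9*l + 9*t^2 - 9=l*(9*t - 9) + 9*t^2 + 54*t - 63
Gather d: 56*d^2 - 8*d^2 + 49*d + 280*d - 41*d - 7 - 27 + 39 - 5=48*d^2 + 288*d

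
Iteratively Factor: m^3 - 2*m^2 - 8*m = (m - 4)*(m^2 + 2*m) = (m - 4)*(m + 2)*(m)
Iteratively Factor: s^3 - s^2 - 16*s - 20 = (s + 2)*(s^2 - 3*s - 10) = (s - 5)*(s + 2)*(s + 2)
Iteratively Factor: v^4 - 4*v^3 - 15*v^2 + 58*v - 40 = (v - 2)*(v^3 - 2*v^2 - 19*v + 20) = (v - 5)*(v - 2)*(v^2 + 3*v - 4) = (v - 5)*(v - 2)*(v - 1)*(v + 4)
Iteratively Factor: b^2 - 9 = (b - 3)*(b + 3)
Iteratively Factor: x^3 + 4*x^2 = (x)*(x^2 + 4*x) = x^2*(x + 4)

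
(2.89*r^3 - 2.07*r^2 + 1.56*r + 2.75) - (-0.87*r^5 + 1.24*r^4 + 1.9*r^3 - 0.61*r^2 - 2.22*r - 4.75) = 0.87*r^5 - 1.24*r^4 + 0.99*r^3 - 1.46*r^2 + 3.78*r + 7.5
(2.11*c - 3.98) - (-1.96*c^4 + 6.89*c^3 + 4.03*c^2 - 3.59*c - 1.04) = 1.96*c^4 - 6.89*c^3 - 4.03*c^2 + 5.7*c - 2.94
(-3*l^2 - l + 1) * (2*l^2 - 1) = -6*l^4 - 2*l^3 + 5*l^2 + l - 1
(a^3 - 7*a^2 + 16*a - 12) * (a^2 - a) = a^5 - 8*a^4 + 23*a^3 - 28*a^2 + 12*a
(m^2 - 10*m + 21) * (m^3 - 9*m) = m^5 - 10*m^4 + 12*m^3 + 90*m^2 - 189*m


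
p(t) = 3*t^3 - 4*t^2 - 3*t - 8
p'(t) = 9*t^2 - 8*t - 3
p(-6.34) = -914.28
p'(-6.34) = 409.48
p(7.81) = 1153.72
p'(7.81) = 483.48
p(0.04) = -8.13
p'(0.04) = -3.31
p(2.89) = 22.33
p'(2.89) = 49.05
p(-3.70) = -203.62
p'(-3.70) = 149.81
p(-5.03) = -475.90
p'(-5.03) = 264.95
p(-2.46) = -69.49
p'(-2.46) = 71.14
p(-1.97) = -40.55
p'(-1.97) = 47.69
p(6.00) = 478.00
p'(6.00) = 273.00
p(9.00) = 1828.00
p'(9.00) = 654.00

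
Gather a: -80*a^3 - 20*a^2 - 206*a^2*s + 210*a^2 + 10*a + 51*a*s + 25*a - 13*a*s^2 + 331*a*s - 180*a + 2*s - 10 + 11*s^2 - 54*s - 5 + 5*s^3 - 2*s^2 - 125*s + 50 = -80*a^3 + a^2*(190 - 206*s) + a*(-13*s^2 + 382*s - 145) + 5*s^3 + 9*s^2 - 177*s + 35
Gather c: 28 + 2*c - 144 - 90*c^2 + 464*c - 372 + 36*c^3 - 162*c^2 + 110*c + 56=36*c^3 - 252*c^2 + 576*c - 432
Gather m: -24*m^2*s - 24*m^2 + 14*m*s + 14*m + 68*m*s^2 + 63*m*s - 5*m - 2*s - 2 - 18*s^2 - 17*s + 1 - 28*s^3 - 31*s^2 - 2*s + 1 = m^2*(-24*s - 24) + m*(68*s^2 + 77*s + 9) - 28*s^3 - 49*s^2 - 21*s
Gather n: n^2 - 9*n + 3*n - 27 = n^2 - 6*n - 27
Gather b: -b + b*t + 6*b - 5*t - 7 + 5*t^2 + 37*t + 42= b*(t + 5) + 5*t^2 + 32*t + 35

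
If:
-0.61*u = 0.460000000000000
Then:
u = -0.75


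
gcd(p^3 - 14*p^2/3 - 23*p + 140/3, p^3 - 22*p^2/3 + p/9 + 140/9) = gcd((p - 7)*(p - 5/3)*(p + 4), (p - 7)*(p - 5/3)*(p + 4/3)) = p^2 - 26*p/3 + 35/3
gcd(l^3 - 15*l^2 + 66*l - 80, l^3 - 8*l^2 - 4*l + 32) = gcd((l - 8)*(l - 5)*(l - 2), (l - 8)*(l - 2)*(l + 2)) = l^2 - 10*l + 16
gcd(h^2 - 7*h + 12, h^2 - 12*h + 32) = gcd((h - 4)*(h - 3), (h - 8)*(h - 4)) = h - 4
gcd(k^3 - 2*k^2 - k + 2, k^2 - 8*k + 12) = k - 2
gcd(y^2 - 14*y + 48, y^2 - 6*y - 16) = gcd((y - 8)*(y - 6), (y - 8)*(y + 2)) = y - 8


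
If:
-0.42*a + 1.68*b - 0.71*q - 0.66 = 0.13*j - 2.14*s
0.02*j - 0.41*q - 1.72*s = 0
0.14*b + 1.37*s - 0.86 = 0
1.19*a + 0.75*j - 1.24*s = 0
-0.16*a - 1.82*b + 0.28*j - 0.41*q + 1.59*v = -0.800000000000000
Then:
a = 1.87967060307006*v + 7.38963859024178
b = 0.251913190071482*v - 1.02037985299561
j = -3.02497237370465*v - 10.5146373247602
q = -0.0395647977039249*v - 3.5837787632184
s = 0.73200962001415 - 0.0257429537299325*v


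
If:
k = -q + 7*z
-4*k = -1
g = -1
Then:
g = -1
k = 1/4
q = 7*z - 1/4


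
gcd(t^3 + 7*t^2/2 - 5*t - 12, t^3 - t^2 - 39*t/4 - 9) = t + 3/2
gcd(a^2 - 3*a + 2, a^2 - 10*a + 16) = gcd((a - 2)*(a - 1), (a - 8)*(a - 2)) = a - 2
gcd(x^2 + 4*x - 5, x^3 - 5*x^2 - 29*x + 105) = x + 5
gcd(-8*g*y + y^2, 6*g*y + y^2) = y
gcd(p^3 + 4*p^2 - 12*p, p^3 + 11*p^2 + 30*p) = p^2 + 6*p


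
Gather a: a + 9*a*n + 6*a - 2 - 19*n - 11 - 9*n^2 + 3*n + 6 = a*(9*n + 7) - 9*n^2 - 16*n - 7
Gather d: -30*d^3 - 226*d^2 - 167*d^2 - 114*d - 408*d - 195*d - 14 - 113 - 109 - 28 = -30*d^3 - 393*d^2 - 717*d - 264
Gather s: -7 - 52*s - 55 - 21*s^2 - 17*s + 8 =-21*s^2 - 69*s - 54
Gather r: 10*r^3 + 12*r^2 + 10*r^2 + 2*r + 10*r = 10*r^3 + 22*r^2 + 12*r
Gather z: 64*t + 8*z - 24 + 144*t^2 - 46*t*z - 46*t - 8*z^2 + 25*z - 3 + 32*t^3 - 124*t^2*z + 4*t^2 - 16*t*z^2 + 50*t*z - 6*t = 32*t^3 + 148*t^2 + 12*t + z^2*(-16*t - 8) + z*(-124*t^2 + 4*t + 33) - 27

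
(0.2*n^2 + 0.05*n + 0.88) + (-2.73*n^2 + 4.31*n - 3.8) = -2.53*n^2 + 4.36*n - 2.92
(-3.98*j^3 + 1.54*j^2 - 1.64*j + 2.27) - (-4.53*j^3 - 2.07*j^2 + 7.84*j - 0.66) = 0.55*j^3 + 3.61*j^2 - 9.48*j + 2.93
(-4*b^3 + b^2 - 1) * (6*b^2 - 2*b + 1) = -24*b^5 + 14*b^4 - 6*b^3 - 5*b^2 + 2*b - 1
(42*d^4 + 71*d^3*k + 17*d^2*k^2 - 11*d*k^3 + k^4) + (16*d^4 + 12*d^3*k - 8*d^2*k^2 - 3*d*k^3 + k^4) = 58*d^4 + 83*d^3*k + 9*d^2*k^2 - 14*d*k^3 + 2*k^4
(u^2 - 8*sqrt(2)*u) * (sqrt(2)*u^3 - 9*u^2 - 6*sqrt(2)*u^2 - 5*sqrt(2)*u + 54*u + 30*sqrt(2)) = sqrt(2)*u^5 - 25*u^4 - 6*sqrt(2)*u^4 + 67*sqrt(2)*u^3 + 150*u^3 - 402*sqrt(2)*u^2 + 80*u^2 - 480*u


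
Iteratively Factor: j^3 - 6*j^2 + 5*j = (j)*(j^2 - 6*j + 5) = j*(j - 1)*(j - 5)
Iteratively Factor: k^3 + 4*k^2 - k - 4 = (k + 4)*(k^2 - 1) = (k - 1)*(k + 4)*(k + 1)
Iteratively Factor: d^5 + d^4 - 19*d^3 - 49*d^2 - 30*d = (d + 3)*(d^4 - 2*d^3 - 13*d^2 - 10*d) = (d + 1)*(d + 3)*(d^3 - 3*d^2 - 10*d) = d*(d + 1)*(d + 3)*(d^2 - 3*d - 10) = d*(d - 5)*(d + 1)*(d + 3)*(d + 2)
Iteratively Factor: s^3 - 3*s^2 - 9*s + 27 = (s - 3)*(s^2 - 9) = (s - 3)*(s + 3)*(s - 3)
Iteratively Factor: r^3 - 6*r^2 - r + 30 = (r - 3)*(r^2 - 3*r - 10) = (r - 3)*(r + 2)*(r - 5)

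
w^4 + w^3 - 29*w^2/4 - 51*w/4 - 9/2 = (w - 3)*(w + 1/2)*(w + 3/2)*(w + 2)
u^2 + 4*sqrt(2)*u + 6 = (u + sqrt(2))*(u + 3*sqrt(2))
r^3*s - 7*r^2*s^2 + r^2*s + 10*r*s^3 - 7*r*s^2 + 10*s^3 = (r - 5*s)*(r - 2*s)*(r*s + s)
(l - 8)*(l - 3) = l^2 - 11*l + 24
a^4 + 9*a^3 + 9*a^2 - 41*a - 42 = (a - 2)*(a + 1)*(a + 3)*(a + 7)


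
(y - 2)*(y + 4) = y^2 + 2*y - 8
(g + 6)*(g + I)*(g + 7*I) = g^3 + 6*g^2 + 8*I*g^2 - 7*g + 48*I*g - 42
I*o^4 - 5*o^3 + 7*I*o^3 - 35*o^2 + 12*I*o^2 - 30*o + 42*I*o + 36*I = (o + 6)*(o - I)*(o + 6*I)*(I*o + I)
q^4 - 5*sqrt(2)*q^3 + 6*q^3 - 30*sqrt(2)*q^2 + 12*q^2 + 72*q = q*(q + 6)*(q - 3*sqrt(2))*(q - 2*sqrt(2))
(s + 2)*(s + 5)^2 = s^3 + 12*s^2 + 45*s + 50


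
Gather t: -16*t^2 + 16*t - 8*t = -16*t^2 + 8*t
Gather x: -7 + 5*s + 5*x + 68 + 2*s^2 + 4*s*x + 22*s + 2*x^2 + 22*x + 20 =2*s^2 + 27*s + 2*x^2 + x*(4*s + 27) + 81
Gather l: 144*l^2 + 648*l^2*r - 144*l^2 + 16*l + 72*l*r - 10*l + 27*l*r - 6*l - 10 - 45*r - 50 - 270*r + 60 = 648*l^2*r + 99*l*r - 315*r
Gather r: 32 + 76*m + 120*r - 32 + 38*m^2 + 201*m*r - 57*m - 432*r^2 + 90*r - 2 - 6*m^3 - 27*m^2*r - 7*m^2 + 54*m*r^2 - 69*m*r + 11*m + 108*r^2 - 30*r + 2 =-6*m^3 + 31*m^2 + 30*m + r^2*(54*m - 324) + r*(-27*m^2 + 132*m + 180)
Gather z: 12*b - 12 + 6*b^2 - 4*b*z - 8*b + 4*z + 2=6*b^2 + 4*b + z*(4 - 4*b) - 10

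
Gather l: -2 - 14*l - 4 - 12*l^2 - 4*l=-12*l^2 - 18*l - 6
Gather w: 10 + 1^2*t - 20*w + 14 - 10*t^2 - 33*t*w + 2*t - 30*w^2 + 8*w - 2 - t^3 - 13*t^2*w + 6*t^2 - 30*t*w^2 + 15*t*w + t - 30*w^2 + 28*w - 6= -t^3 - 4*t^2 + 4*t + w^2*(-30*t - 60) + w*(-13*t^2 - 18*t + 16) + 16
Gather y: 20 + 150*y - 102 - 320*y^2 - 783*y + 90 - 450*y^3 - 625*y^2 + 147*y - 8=-450*y^3 - 945*y^2 - 486*y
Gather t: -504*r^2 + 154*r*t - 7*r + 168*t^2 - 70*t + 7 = -504*r^2 - 7*r + 168*t^2 + t*(154*r - 70) + 7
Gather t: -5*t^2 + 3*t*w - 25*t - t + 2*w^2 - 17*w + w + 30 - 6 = -5*t^2 + t*(3*w - 26) + 2*w^2 - 16*w + 24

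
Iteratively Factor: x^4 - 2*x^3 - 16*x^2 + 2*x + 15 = (x - 5)*(x^3 + 3*x^2 - x - 3) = (x - 5)*(x + 3)*(x^2 - 1) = (x - 5)*(x - 1)*(x + 3)*(x + 1)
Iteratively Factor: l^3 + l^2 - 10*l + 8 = (l - 2)*(l^2 + 3*l - 4) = (l - 2)*(l + 4)*(l - 1)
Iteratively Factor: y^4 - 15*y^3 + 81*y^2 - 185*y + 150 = (y - 2)*(y^3 - 13*y^2 + 55*y - 75) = (y - 5)*(y - 2)*(y^2 - 8*y + 15) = (y - 5)*(y - 3)*(y - 2)*(y - 5)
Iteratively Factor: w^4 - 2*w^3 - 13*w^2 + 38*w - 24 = (w - 1)*(w^3 - w^2 - 14*w + 24) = (w - 3)*(w - 1)*(w^2 + 2*w - 8) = (w - 3)*(w - 1)*(w + 4)*(w - 2)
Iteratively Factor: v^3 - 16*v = (v - 4)*(v^2 + 4*v) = v*(v - 4)*(v + 4)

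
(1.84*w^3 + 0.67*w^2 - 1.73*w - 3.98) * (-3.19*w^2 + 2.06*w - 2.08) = -5.8696*w^5 + 1.6531*w^4 + 3.0717*w^3 + 7.7388*w^2 - 4.6004*w + 8.2784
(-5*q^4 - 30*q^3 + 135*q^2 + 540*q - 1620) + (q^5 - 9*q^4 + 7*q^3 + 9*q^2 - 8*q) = q^5 - 14*q^4 - 23*q^3 + 144*q^2 + 532*q - 1620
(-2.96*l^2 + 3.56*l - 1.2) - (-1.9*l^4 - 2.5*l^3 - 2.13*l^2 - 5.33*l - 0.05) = 1.9*l^4 + 2.5*l^3 - 0.83*l^2 + 8.89*l - 1.15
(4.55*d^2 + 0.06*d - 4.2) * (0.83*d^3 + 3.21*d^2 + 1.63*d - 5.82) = 3.7765*d^5 + 14.6553*d^4 + 4.1231*d^3 - 39.8652*d^2 - 7.1952*d + 24.444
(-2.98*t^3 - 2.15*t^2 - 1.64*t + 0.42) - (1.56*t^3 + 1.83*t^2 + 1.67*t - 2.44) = -4.54*t^3 - 3.98*t^2 - 3.31*t + 2.86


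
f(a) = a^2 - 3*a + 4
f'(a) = 2*a - 3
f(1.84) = 1.87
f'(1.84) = 0.68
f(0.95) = 2.05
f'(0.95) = -1.10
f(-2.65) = 18.97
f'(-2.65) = -8.30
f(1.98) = 1.98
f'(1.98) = 0.96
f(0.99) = 2.01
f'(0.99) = -1.02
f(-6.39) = 64.00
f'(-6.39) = -15.78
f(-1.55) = 11.05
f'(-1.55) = -6.10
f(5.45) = 17.35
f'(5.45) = 7.90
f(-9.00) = 112.00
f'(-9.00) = -21.00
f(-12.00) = 184.00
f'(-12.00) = -27.00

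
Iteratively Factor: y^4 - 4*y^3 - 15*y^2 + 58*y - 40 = (y - 2)*(y^3 - 2*y^2 - 19*y + 20) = (y - 5)*(y - 2)*(y^2 + 3*y - 4) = (y - 5)*(y - 2)*(y + 4)*(y - 1)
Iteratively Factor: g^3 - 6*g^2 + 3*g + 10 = (g + 1)*(g^2 - 7*g + 10) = (g - 2)*(g + 1)*(g - 5)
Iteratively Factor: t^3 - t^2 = (t - 1)*(t^2) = t*(t - 1)*(t)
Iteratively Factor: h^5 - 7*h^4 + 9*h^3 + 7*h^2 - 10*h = (h - 5)*(h^4 - 2*h^3 - h^2 + 2*h) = (h - 5)*(h - 1)*(h^3 - h^2 - 2*h) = h*(h - 5)*(h - 1)*(h^2 - h - 2) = h*(h - 5)*(h - 1)*(h + 1)*(h - 2)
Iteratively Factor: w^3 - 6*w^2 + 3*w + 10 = (w - 5)*(w^2 - w - 2) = (w - 5)*(w + 1)*(w - 2)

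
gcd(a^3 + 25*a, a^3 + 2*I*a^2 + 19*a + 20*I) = a + 5*I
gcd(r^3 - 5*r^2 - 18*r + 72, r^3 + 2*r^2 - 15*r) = r - 3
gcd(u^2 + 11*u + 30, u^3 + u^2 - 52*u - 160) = u + 5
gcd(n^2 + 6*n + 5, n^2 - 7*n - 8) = n + 1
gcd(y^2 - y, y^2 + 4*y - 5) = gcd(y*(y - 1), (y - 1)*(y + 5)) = y - 1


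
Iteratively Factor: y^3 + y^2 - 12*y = (y + 4)*(y^2 - 3*y) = (y - 3)*(y + 4)*(y)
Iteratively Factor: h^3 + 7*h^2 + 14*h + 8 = (h + 2)*(h^2 + 5*h + 4) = (h + 1)*(h + 2)*(h + 4)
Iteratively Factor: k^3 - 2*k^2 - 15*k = (k - 5)*(k^2 + 3*k) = k*(k - 5)*(k + 3)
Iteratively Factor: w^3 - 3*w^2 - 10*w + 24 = (w - 2)*(w^2 - w - 12) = (w - 2)*(w + 3)*(w - 4)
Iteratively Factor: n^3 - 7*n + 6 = (n - 1)*(n^2 + n - 6) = (n - 2)*(n - 1)*(n + 3)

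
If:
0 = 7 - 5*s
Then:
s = 7/5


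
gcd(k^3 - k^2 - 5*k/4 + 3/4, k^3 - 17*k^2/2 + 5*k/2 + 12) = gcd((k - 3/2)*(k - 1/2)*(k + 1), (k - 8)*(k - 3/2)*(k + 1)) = k^2 - k/2 - 3/2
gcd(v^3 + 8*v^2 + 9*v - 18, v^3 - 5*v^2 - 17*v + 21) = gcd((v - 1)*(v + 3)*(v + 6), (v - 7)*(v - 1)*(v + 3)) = v^2 + 2*v - 3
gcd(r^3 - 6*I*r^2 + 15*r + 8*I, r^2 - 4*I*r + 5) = r + I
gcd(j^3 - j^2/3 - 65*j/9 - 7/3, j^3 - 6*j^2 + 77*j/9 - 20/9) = 1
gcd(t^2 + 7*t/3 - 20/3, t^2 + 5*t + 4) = t + 4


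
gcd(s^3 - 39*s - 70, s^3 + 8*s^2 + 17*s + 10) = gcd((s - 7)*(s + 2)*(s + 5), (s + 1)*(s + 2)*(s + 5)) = s^2 + 7*s + 10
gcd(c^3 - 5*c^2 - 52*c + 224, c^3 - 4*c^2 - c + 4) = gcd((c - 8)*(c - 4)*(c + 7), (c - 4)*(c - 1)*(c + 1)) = c - 4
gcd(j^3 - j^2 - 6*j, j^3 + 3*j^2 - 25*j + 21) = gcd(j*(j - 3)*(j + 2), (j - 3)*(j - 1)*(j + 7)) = j - 3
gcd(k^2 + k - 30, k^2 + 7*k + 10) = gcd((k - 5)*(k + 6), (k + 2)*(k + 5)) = 1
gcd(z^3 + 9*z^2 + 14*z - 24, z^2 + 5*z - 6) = z^2 + 5*z - 6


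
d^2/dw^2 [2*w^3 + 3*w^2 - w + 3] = 12*w + 6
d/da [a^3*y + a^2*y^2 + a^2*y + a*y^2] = y*(3*a^2 + 2*a*y + 2*a + y)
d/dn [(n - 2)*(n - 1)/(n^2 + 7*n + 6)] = 2*(5*n^2 + 4*n - 16)/(n^4 + 14*n^3 + 61*n^2 + 84*n + 36)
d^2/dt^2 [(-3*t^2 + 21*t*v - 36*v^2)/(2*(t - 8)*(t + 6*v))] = 3*(-(t - 8)^2*(t + 6*v)^2 + (t - 8)^2*(t + 6*v)*(2*t - 7*v) + (t - 8)^2*(-t^2 + 7*t*v - 12*v^2) + (t - 8)*(t + 6*v)^2*(2*t - 7*v) + (t - 8)*(t + 6*v)*(-t^2 + 7*t*v - 12*v^2) + (t + 6*v)^2*(-t^2 + 7*t*v - 12*v^2))/((t - 8)^3*(t + 6*v)^3)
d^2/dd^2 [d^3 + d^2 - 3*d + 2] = 6*d + 2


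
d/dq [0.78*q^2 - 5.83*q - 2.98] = 1.56*q - 5.83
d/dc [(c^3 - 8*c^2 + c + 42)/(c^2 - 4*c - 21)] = (c^2 + 6*c + 3)/(c^2 + 6*c + 9)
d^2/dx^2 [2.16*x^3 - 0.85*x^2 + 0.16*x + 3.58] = 12.96*x - 1.7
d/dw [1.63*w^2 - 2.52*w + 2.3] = 3.26*w - 2.52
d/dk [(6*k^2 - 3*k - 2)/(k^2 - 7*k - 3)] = (-39*k^2 - 32*k - 5)/(k^4 - 14*k^3 + 43*k^2 + 42*k + 9)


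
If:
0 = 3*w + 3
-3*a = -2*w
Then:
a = -2/3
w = -1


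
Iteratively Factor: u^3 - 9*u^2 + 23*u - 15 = (u - 3)*(u^2 - 6*u + 5) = (u - 5)*(u - 3)*(u - 1)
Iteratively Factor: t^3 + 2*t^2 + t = (t + 1)*(t^2 + t) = t*(t + 1)*(t + 1)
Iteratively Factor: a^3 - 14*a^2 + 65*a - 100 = (a - 5)*(a^2 - 9*a + 20) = (a - 5)*(a - 4)*(a - 5)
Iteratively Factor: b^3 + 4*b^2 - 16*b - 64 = (b - 4)*(b^2 + 8*b + 16) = (b - 4)*(b + 4)*(b + 4)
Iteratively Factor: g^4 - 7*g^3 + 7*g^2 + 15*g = (g)*(g^3 - 7*g^2 + 7*g + 15) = g*(g - 5)*(g^2 - 2*g - 3) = g*(g - 5)*(g - 3)*(g + 1)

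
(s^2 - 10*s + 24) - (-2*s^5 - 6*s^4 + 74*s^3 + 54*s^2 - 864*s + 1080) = 2*s^5 + 6*s^4 - 74*s^3 - 53*s^2 + 854*s - 1056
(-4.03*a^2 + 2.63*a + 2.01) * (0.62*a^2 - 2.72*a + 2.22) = -2.4986*a^4 + 12.5922*a^3 - 14.854*a^2 + 0.3714*a + 4.4622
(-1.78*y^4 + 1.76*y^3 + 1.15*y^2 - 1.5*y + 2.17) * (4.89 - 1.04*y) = 1.8512*y^5 - 10.5346*y^4 + 7.4104*y^3 + 7.1835*y^2 - 9.5918*y + 10.6113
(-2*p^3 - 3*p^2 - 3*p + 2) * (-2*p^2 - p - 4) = 4*p^5 + 8*p^4 + 17*p^3 + 11*p^2 + 10*p - 8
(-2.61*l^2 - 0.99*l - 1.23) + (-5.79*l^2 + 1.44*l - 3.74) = -8.4*l^2 + 0.45*l - 4.97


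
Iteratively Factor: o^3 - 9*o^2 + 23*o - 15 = (o - 5)*(o^2 - 4*o + 3) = (o - 5)*(o - 3)*(o - 1)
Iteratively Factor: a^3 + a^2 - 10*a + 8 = (a - 1)*(a^2 + 2*a - 8) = (a - 1)*(a + 4)*(a - 2)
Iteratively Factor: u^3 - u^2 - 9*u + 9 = (u - 1)*(u^2 - 9) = (u - 1)*(u + 3)*(u - 3)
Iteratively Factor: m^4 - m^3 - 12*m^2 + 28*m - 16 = (m + 4)*(m^3 - 5*m^2 + 8*m - 4) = (m - 2)*(m + 4)*(m^2 - 3*m + 2) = (m - 2)^2*(m + 4)*(m - 1)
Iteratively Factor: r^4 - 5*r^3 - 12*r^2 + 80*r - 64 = (r - 4)*(r^3 - r^2 - 16*r + 16) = (r - 4)*(r - 1)*(r^2 - 16) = (r - 4)^2*(r - 1)*(r + 4)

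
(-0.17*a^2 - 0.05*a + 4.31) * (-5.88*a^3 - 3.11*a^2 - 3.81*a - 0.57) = 0.9996*a^5 + 0.8227*a^4 - 24.5396*a^3 - 13.1167*a^2 - 16.3926*a - 2.4567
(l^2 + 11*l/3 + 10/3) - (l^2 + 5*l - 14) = 52/3 - 4*l/3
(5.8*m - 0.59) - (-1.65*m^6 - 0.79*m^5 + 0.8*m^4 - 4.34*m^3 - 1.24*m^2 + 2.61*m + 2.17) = 1.65*m^6 + 0.79*m^5 - 0.8*m^4 + 4.34*m^3 + 1.24*m^2 + 3.19*m - 2.76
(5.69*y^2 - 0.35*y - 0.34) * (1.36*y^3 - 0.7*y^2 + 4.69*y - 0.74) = 7.7384*y^5 - 4.459*y^4 + 26.4687*y^3 - 5.6141*y^2 - 1.3356*y + 0.2516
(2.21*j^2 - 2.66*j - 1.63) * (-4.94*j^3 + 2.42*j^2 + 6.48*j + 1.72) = -10.9174*j^5 + 18.4886*j^4 + 15.9358*j^3 - 17.3802*j^2 - 15.1376*j - 2.8036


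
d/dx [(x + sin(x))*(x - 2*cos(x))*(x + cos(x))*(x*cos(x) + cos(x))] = -(x + 1)*(x + sin(x))*(x - 2*cos(x))*(sin(x) - 1)*cos(x) + (x + 1)*(x + sin(x))*(x + cos(x))*(2*sin(x) + 1)*cos(x) + (x + 1)*(x - 2*cos(x))*(x + cos(x))*(cos(x) + 1)*cos(x) - (x + sin(x))*(x - 2*cos(x))*(x + cos(x))*(x*sin(x) - sqrt(2)*cos(x + pi/4))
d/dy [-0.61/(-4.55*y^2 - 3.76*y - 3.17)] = (-5.551*y - 2.2936)/(4.55*y^2 + 3.76*y + 3.17)^2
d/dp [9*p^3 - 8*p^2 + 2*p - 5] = 27*p^2 - 16*p + 2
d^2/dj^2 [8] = 0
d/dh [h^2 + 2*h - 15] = 2*h + 2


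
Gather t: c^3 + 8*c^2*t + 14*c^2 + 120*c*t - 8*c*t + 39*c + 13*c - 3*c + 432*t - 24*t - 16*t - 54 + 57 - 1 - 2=c^3 + 14*c^2 + 49*c + t*(8*c^2 + 112*c + 392)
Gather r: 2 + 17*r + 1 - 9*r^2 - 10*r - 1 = -9*r^2 + 7*r + 2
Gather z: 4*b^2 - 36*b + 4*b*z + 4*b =4*b^2 + 4*b*z - 32*b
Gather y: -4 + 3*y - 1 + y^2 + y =y^2 + 4*y - 5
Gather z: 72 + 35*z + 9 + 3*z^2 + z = 3*z^2 + 36*z + 81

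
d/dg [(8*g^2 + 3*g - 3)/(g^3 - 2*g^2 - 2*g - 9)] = (-8*g^4 - 6*g^3 - g^2 - 156*g - 33)/(g^6 - 4*g^5 - 10*g^3 + 40*g^2 + 36*g + 81)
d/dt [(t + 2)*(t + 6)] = 2*t + 8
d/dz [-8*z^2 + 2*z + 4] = 2 - 16*z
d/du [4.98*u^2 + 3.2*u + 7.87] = 9.96*u + 3.2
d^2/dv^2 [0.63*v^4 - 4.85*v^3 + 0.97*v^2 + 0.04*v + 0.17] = 7.56*v^2 - 29.1*v + 1.94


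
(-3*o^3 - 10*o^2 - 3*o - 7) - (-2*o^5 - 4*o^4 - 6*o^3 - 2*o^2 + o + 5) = 2*o^5 + 4*o^4 + 3*o^3 - 8*o^2 - 4*o - 12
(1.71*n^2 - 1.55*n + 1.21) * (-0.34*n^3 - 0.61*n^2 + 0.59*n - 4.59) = -0.5814*n^5 - 0.5161*n^4 + 1.543*n^3 - 9.5015*n^2 + 7.8284*n - 5.5539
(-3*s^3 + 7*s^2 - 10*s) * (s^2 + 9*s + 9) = -3*s^5 - 20*s^4 + 26*s^3 - 27*s^2 - 90*s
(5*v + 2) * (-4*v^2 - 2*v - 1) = -20*v^3 - 18*v^2 - 9*v - 2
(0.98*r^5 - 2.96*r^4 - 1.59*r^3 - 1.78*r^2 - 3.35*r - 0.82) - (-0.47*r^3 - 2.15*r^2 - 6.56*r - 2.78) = 0.98*r^5 - 2.96*r^4 - 1.12*r^3 + 0.37*r^2 + 3.21*r + 1.96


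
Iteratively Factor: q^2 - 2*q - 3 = (q - 3)*(q + 1)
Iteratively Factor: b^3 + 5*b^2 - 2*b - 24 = (b + 3)*(b^2 + 2*b - 8) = (b - 2)*(b + 3)*(b + 4)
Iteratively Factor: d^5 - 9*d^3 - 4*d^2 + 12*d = (d + 2)*(d^4 - 2*d^3 - 5*d^2 + 6*d) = (d - 1)*(d + 2)*(d^3 - d^2 - 6*d) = (d - 3)*(d - 1)*(d + 2)*(d^2 + 2*d) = (d - 3)*(d - 1)*(d + 2)^2*(d)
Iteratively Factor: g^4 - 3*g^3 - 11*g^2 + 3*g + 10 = (g - 5)*(g^3 + 2*g^2 - g - 2) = (g - 5)*(g - 1)*(g^2 + 3*g + 2) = (g - 5)*(g - 1)*(g + 1)*(g + 2)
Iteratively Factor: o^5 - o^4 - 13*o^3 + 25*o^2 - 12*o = (o - 1)*(o^4 - 13*o^2 + 12*o) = o*(o - 1)*(o^3 - 13*o + 12) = o*(o - 1)*(o + 4)*(o^2 - 4*o + 3) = o*(o - 1)^2*(o + 4)*(o - 3)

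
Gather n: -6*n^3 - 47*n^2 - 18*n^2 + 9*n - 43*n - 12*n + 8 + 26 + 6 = -6*n^3 - 65*n^2 - 46*n + 40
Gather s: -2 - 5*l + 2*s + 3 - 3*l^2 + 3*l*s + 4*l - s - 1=-3*l^2 - l + s*(3*l + 1)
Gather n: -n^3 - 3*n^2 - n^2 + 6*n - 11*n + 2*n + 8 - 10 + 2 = -n^3 - 4*n^2 - 3*n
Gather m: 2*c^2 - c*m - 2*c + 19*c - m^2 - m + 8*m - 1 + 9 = 2*c^2 + 17*c - m^2 + m*(7 - c) + 8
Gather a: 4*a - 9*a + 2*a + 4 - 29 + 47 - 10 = 12 - 3*a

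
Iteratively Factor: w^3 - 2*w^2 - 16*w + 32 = (w + 4)*(w^2 - 6*w + 8) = (w - 2)*(w + 4)*(w - 4)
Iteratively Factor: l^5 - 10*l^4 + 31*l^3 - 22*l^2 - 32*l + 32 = (l - 2)*(l^4 - 8*l^3 + 15*l^2 + 8*l - 16) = (l - 4)*(l - 2)*(l^3 - 4*l^2 - l + 4) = (l - 4)*(l - 2)*(l + 1)*(l^2 - 5*l + 4) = (l - 4)*(l - 2)*(l - 1)*(l + 1)*(l - 4)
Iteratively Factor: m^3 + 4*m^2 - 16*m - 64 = (m + 4)*(m^2 - 16) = (m - 4)*(m + 4)*(m + 4)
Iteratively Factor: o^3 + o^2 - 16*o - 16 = (o + 4)*(o^2 - 3*o - 4) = (o - 4)*(o + 4)*(o + 1)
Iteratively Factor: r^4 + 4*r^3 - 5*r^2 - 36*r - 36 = (r - 3)*(r^3 + 7*r^2 + 16*r + 12) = (r - 3)*(r + 2)*(r^2 + 5*r + 6) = (r - 3)*(r + 2)^2*(r + 3)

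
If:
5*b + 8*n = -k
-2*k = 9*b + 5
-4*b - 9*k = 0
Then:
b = -45/73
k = 20/73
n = 205/584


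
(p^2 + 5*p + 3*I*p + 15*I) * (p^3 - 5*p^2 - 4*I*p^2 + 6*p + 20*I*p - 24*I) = p^5 - I*p^4 - 7*p^3 + 30*p^2 + 19*I*p^2 - 228*p - 30*I*p + 360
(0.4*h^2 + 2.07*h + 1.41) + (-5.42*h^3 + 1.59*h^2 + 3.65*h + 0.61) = -5.42*h^3 + 1.99*h^2 + 5.72*h + 2.02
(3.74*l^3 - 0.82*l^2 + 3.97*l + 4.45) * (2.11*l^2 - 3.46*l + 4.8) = 7.8914*l^5 - 14.6706*l^4 + 29.1659*l^3 - 8.2827*l^2 + 3.659*l + 21.36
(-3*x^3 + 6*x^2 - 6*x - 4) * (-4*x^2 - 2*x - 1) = 12*x^5 - 18*x^4 + 15*x^3 + 22*x^2 + 14*x + 4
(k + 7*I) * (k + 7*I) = k^2 + 14*I*k - 49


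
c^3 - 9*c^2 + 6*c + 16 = (c - 8)*(c - 2)*(c + 1)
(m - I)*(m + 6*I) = m^2 + 5*I*m + 6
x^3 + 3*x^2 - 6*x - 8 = (x - 2)*(x + 1)*(x + 4)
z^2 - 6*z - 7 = (z - 7)*(z + 1)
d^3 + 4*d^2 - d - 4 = (d - 1)*(d + 1)*(d + 4)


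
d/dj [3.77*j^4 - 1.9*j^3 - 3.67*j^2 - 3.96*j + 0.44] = 15.08*j^3 - 5.7*j^2 - 7.34*j - 3.96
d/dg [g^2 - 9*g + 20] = 2*g - 9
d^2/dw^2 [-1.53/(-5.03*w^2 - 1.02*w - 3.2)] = (-77.420754*w^2 - 15.699636*w + 1.53*(10.06*w + 1.02)*(20.12*w + 2.04) - 49.25376)/(5.03*w^2 + 1.02*w + 3.2)^3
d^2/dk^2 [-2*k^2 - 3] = -4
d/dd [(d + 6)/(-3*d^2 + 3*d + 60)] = (-d^2 + d + (d + 6)*(2*d - 1) + 20)/(3*(-d^2 + d + 20)^2)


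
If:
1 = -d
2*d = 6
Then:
No Solution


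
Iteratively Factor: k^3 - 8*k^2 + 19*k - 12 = (k - 4)*(k^2 - 4*k + 3) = (k - 4)*(k - 1)*(k - 3)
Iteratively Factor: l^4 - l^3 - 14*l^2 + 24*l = (l - 3)*(l^3 + 2*l^2 - 8*l) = (l - 3)*(l - 2)*(l^2 + 4*l) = (l - 3)*(l - 2)*(l + 4)*(l)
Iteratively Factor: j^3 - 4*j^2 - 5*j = (j + 1)*(j^2 - 5*j) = j*(j + 1)*(j - 5)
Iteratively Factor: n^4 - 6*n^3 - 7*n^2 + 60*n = (n - 5)*(n^3 - n^2 - 12*n) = (n - 5)*(n + 3)*(n^2 - 4*n) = n*(n - 5)*(n + 3)*(n - 4)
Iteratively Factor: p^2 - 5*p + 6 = (p - 3)*(p - 2)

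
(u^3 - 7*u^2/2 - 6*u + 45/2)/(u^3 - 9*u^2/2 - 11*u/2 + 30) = (u - 3)/(u - 4)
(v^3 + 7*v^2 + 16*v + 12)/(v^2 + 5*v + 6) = v + 2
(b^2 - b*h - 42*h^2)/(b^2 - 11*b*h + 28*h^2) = (b + 6*h)/(b - 4*h)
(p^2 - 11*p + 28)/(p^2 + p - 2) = (p^2 - 11*p + 28)/(p^2 + p - 2)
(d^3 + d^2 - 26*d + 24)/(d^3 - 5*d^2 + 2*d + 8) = (d^2 + 5*d - 6)/(d^2 - d - 2)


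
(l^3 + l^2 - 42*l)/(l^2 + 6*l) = (l^2 + l - 42)/(l + 6)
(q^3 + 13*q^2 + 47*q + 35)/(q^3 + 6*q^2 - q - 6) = (q^2 + 12*q + 35)/(q^2 + 5*q - 6)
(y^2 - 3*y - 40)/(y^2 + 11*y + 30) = (y - 8)/(y + 6)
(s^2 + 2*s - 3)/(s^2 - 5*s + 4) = (s + 3)/(s - 4)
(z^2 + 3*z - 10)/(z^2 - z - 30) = (z - 2)/(z - 6)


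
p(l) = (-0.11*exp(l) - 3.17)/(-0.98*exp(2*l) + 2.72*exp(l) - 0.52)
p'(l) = (-0.11*exp(l) - 3.17)*(1.96*exp(2*l) - 2.72*exp(l))/(-0.98*exp(2*l) + 2.72*exp(l) - 0.52)^2 - 0.11*exp(l)/(-0.98*exp(2*l) + 2.72*exp(l) - 0.52)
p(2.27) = 0.06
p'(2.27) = -0.14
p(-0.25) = -3.24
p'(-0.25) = 2.92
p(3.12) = 0.01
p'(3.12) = -0.02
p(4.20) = 0.00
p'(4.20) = -0.00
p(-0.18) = -3.05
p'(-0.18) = 2.50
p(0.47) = -2.53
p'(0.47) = -1.40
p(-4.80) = 6.37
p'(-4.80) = 0.29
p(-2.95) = 8.35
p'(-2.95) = 3.02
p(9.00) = 0.00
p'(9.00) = 0.00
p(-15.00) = 6.10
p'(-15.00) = 0.00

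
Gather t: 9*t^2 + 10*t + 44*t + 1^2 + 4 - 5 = 9*t^2 + 54*t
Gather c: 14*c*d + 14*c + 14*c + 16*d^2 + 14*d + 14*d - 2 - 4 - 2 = c*(14*d + 28) + 16*d^2 + 28*d - 8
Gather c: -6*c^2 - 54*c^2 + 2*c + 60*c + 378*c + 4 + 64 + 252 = -60*c^2 + 440*c + 320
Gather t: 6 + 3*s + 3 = 3*s + 9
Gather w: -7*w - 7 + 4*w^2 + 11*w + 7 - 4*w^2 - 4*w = 0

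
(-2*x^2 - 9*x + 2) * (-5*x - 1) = 10*x^3 + 47*x^2 - x - 2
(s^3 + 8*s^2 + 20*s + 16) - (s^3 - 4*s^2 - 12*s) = 12*s^2 + 32*s + 16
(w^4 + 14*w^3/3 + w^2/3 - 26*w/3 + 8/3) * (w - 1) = w^5 + 11*w^4/3 - 13*w^3/3 - 9*w^2 + 34*w/3 - 8/3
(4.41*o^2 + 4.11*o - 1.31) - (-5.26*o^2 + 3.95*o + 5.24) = 9.67*o^2 + 0.16*o - 6.55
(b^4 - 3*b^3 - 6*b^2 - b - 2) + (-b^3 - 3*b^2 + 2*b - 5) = b^4 - 4*b^3 - 9*b^2 + b - 7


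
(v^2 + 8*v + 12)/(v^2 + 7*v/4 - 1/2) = 4*(v + 6)/(4*v - 1)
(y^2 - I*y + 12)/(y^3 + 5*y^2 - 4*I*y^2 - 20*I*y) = (y + 3*I)/(y*(y + 5))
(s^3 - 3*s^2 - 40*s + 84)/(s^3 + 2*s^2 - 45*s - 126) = (s - 2)/(s + 3)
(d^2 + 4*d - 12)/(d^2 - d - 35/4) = 4*(-d^2 - 4*d + 12)/(-4*d^2 + 4*d + 35)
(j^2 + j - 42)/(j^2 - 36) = (j + 7)/(j + 6)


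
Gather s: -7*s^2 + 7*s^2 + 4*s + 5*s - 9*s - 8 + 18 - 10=0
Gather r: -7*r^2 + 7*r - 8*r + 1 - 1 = -7*r^2 - r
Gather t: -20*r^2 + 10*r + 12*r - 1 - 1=-20*r^2 + 22*r - 2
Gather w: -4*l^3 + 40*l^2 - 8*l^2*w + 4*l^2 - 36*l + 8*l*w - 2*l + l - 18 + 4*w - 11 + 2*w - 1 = -4*l^3 + 44*l^2 - 37*l + w*(-8*l^2 + 8*l + 6) - 30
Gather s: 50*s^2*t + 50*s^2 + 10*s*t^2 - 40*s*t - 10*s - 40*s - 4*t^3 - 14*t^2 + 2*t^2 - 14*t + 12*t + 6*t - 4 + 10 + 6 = s^2*(50*t + 50) + s*(10*t^2 - 40*t - 50) - 4*t^3 - 12*t^2 + 4*t + 12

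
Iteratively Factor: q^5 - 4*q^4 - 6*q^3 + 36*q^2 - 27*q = (q)*(q^4 - 4*q^3 - 6*q^2 + 36*q - 27) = q*(q + 3)*(q^3 - 7*q^2 + 15*q - 9) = q*(q - 1)*(q + 3)*(q^2 - 6*q + 9) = q*(q - 3)*(q - 1)*(q + 3)*(q - 3)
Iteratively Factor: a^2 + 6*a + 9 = (a + 3)*(a + 3)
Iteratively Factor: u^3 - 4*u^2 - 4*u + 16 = (u - 4)*(u^2 - 4) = (u - 4)*(u - 2)*(u + 2)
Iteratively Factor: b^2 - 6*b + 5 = (b - 1)*(b - 5)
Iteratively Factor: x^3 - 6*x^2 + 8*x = (x)*(x^2 - 6*x + 8) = x*(x - 2)*(x - 4)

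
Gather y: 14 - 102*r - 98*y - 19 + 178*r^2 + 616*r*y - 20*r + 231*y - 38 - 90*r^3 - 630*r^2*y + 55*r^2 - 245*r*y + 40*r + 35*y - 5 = -90*r^3 + 233*r^2 - 82*r + y*(-630*r^2 + 371*r + 168) - 48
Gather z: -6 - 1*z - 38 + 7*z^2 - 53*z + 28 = 7*z^2 - 54*z - 16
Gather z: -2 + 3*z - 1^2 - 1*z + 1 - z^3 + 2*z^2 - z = -z^3 + 2*z^2 + z - 2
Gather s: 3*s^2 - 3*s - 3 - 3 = 3*s^2 - 3*s - 6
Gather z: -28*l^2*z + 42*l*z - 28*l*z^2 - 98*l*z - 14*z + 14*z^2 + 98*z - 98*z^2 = z^2*(-28*l - 84) + z*(-28*l^2 - 56*l + 84)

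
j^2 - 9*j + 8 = (j - 8)*(j - 1)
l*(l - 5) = l^2 - 5*l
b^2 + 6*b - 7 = (b - 1)*(b + 7)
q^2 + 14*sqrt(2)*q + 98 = (q + 7*sqrt(2))^2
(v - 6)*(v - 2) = v^2 - 8*v + 12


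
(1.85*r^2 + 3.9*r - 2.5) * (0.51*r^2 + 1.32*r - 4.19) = 0.9435*r^4 + 4.431*r^3 - 3.8785*r^2 - 19.641*r + 10.475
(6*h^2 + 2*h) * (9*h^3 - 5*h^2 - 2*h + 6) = 54*h^5 - 12*h^4 - 22*h^3 + 32*h^2 + 12*h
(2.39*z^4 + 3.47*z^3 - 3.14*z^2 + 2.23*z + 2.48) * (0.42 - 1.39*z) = -3.3221*z^5 - 3.8195*z^4 + 5.822*z^3 - 4.4185*z^2 - 2.5106*z + 1.0416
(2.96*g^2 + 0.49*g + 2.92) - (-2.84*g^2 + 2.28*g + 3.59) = 5.8*g^2 - 1.79*g - 0.67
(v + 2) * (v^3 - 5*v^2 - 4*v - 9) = v^4 - 3*v^3 - 14*v^2 - 17*v - 18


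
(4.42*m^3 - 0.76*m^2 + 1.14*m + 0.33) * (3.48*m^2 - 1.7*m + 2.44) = 15.3816*m^5 - 10.1588*m^4 + 16.044*m^3 - 2.644*m^2 + 2.2206*m + 0.8052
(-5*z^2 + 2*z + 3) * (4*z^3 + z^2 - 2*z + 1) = -20*z^5 + 3*z^4 + 24*z^3 - 6*z^2 - 4*z + 3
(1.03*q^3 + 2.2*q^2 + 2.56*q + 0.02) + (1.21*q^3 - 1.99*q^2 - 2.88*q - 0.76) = 2.24*q^3 + 0.21*q^2 - 0.32*q - 0.74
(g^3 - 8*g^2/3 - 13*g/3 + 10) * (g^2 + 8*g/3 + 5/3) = g^5 - 88*g^3/9 - 6*g^2 + 175*g/9 + 50/3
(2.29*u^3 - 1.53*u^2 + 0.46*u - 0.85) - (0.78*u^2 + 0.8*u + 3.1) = 2.29*u^3 - 2.31*u^2 - 0.34*u - 3.95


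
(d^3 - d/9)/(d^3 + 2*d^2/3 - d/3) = (d + 1/3)/(d + 1)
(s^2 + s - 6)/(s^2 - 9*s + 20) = (s^2 + s - 6)/(s^2 - 9*s + 20)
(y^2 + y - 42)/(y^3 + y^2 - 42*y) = 1/y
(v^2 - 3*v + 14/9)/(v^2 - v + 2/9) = (3*v - 7)/(3*v - 1)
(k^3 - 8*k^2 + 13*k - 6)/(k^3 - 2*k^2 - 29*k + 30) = (k - 1)/(k + 5)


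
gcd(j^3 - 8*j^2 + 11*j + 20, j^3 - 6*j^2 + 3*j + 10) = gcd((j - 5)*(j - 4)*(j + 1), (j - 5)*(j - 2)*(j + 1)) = j^2 - 4*j - 5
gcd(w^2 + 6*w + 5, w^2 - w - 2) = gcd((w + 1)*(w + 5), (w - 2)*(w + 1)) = w + 1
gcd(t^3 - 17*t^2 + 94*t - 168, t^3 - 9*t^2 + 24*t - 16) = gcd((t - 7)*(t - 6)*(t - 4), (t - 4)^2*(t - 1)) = t - 4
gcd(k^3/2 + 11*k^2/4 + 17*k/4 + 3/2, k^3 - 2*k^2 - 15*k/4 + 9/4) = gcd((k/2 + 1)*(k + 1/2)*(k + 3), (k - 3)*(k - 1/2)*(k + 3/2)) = 1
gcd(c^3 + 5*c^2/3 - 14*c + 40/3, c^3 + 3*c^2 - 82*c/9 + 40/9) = c^2 + 11*c/3 - 20/3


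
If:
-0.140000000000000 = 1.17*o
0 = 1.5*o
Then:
No Solution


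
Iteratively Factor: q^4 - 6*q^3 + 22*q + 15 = (q + 1)*(q^3 - 7*q^2 + 7*q + 15) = (q - 5)*(q + 1)*(q^2 - 2*q - 3) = (q - 5)*(q - 3)*(q + 1)*(q + 1)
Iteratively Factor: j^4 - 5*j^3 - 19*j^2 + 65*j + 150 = (j + 3)*(j^3 - 8*j^2 + 5*j + 50) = (j + 2)*(j + 3)*(j^2 - 10*j + 25) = (j - 5)*(j + 2)*(j + 3)*(j - 5)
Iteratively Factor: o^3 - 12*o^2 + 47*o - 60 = (o - 3)*(o^2 - 9*o + 20) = (o - 4)*(o - 3)*(o - 5)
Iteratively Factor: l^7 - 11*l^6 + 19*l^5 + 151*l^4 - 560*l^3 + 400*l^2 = (l - 5)*(l^6 - 6*l^5 - 11*l^4 + 96*l^3 - 80*l^2) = (l - 5)*(l + 4)*(l^5 - 10*l^4 + 29*l^3 - 20*l^2) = (l - 5)*(l - 4)*(l + 4)*(l^4 - 6*l^3 + 5*l^2) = (l - 5)*(l - 4)*(l - 1)*(l + 4)*(l^3 - 5*l^2) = (l - 5)^2*(l - 4)*(l - 1)*(l + 4)*(l^2) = l*(l - 5)^2*(l - 4)*(l - 1)*(l + 4)*(l)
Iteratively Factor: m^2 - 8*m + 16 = (m - 4)*(m - 4)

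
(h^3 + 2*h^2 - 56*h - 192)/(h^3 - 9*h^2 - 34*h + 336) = (h + 4)/(h - 7)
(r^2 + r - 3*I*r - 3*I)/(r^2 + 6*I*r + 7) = (r^2 + r - 3*I*r - 3*I)/(r^2 + 6*I*r + 7)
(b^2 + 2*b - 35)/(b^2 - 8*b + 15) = (b + 7)/(b - 3)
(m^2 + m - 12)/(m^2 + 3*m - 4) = (m - 3)/(m - 1)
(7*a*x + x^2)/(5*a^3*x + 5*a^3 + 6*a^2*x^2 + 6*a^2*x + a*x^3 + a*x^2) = x*(7*a + x)/(a*(5*a^2*x + 5*a^2 + 6*a*x^2 + 6*a*x + x^3 + x^2))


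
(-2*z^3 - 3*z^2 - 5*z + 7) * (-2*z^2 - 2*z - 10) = 4*z^5 + 10*z^4 + 36*z^3 + 26*z^2 + 36*z - 70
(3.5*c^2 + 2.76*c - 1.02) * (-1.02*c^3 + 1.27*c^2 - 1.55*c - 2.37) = -3.57*c^5 + 1.6298*c^4 - 0.8794*c^3 - 13.8684*c^2 - 4.9602*c + 2.4174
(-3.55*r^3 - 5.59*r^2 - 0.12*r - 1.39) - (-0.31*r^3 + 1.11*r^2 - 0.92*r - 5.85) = -3.24*r^3 - 6.7*r^2 + 0.8*r + 4.46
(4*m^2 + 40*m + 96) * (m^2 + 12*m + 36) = 4*m^4 + 88*m^3 + 720*m^2 + 2592*m + 3456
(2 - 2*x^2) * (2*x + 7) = -4*x^3 - 14*x^2 + 4*x + 14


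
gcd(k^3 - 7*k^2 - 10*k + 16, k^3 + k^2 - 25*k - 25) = 1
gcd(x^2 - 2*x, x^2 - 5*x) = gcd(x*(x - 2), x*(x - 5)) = x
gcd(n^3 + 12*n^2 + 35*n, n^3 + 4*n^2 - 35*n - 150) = n + 5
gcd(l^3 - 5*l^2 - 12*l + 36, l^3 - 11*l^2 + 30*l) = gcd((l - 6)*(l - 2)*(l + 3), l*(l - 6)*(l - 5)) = l - 6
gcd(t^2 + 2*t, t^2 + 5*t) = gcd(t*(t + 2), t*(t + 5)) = t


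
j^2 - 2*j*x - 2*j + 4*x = (j - 2)*(j - 2*x)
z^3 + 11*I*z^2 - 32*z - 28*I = (z + 2*I)^2*(z + 7*I)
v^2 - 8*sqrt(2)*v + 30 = (v - 5*sqrt(2))*(v - 3*sqrt(2))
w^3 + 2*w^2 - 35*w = w*(w - 5)*(w + 7)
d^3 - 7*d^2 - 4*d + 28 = (d - 7)*(d - 2)*(d + 2)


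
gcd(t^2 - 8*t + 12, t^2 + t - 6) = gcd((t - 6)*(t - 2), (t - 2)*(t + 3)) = t - 2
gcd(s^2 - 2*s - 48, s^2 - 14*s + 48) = s - 8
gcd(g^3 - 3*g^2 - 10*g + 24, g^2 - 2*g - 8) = g - 4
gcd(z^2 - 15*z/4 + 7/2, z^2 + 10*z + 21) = 1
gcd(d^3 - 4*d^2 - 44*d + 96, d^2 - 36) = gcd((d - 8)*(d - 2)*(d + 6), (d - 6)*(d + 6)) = d + 6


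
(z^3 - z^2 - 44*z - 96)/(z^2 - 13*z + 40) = (z^2 + 7*z + 12)/(z - 5)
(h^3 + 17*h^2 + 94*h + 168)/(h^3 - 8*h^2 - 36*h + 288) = (h^2 + 11*h + 28)/(h^2 - 14*h + 48)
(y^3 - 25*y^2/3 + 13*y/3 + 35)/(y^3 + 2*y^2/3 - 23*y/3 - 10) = (y - 7)/(y + 2)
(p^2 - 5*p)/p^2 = (p - 5)/p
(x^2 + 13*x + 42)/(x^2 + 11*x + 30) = (x + 7)/(x + 5)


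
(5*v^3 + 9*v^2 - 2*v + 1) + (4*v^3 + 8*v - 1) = 9*v^3 + 9*v^2 + 6*v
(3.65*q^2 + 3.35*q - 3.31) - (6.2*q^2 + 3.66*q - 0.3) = -2.55*q^2 - 0.31*q - 3.01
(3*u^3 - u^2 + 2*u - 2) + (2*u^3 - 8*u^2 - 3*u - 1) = 5*u^3 - 9*u^2 - u - 3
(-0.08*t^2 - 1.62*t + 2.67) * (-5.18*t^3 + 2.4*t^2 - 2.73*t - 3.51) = 0.4144*t^5 + 8.1996*t^4 - 17.5002*t^3 + 11.1114*t^2 - 1.6029*t - 9.3717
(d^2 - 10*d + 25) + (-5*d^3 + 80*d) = -5*d^3 + d^2 + 70*d + 25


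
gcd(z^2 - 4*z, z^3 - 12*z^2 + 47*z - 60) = z - 4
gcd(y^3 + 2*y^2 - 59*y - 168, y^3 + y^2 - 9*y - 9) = y + 3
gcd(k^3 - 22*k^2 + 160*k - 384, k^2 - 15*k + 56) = k - 8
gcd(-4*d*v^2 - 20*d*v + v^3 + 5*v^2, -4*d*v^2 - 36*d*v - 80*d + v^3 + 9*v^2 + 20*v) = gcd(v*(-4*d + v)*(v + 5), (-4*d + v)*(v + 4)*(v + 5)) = -4*d*v - 20*d + v^2 + 5*v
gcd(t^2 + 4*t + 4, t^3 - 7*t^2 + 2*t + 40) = t + 2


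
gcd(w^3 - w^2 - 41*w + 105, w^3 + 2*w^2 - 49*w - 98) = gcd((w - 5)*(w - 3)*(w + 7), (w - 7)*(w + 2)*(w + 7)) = w + 7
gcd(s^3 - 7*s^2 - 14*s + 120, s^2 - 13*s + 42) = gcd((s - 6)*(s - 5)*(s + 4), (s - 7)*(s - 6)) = s - 6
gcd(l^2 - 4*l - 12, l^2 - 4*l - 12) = l^2 - 4*l - 12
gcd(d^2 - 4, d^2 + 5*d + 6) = d + 2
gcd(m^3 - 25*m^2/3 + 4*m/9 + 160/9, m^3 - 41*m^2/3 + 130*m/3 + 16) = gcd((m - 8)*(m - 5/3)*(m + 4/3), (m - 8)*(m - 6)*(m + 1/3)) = m - 8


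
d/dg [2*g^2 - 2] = 4*g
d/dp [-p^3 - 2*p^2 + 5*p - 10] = -3*p^2 - 4*p + 5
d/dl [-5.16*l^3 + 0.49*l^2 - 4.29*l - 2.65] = -15.48*l^2 + 0.98*l - 4.29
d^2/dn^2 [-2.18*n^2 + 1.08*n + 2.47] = -4.36000000000000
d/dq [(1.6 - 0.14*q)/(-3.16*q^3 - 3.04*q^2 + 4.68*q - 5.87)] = (-0.8848*q^3 + 14.7424*q^2 + 9.728*q - 6.6662)/(9.9856*q^6 + 19.2128*q^5 - 20.336*q^4 + 8.64400000000001*q^3 + 57.592*q^2 - 54.9432*q + 34.4569)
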